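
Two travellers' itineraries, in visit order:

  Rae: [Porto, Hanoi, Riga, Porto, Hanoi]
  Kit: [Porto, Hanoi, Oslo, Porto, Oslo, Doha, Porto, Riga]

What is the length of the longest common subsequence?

3

One common subsequence of length 3: Porto (Rae #1, Kit #1), then Hanoi (Rae #2, Kit #2), then Riga (Rae #3, Kit #8), and the DP table's final entry dp[5][8] is also 3, so no common subsequence is longer.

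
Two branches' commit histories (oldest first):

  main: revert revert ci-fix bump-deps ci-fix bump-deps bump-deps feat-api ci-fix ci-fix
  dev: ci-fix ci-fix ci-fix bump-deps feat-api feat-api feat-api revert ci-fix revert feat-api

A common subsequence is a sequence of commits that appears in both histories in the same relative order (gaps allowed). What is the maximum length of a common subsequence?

5

One common subsequence of length 5: ci-fix (main #3, dev #2); then ci-fix (main #5, dev #3); then bump-deps (main #6, dev #4); then feat-api (main #8, dev #7); then ci-fix (main #9, dev #9). The LCS DP gives dp[10][11] = 5, so this is optimal.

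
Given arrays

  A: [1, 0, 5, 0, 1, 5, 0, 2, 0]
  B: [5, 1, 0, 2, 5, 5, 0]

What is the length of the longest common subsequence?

5

Pick 1 [1,2], 0 [2,3], 5 [3,5], 5 [6,6], 0 [9,7]; all 5 values appear in both, in order. Since dp[9][7] = 5, nothing longer is possible.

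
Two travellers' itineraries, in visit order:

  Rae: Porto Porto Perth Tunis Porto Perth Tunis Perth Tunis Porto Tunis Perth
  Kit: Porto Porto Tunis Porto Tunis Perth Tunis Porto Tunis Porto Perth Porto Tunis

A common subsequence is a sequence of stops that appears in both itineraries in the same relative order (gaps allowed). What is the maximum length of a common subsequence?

10

Taking Porto (Rae #1, Kit #1) → Porto (Rae #2, Kit #2) → Tunis (Rae #4, Kit #3) → Porto (Rae #5, Kit #4) → Tunis (Rae #7, Kit #5) → Perth (Rae #8, Kit #6) → Tunis (Rae #9, Kit #7) → Porto (Rae #10, Kit #8) → Tunis (Rae #11, Kit #9) → Perth (Rae #12, Kit #11) gives a common subsequence of length 10. The LCS DP gives dp[12][13] = 10, so this is optimal.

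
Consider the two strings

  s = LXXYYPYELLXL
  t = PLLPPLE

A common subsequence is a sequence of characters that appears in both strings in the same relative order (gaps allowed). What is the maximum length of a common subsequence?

4

Pick P at s[6]=t[1] → L at s[9]=t[2] → L at s[10]=t[3] → L at s[12]=t[6]; all 4 characters appear in both, in order, and the DP table's final entry dp[12][7] is also 4, so no common subsequence is longer.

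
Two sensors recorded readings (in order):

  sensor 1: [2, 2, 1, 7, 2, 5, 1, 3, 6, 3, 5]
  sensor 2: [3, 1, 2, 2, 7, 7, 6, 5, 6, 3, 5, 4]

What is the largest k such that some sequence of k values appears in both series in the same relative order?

Pick 2 [1,3], 2 [2,4], 7 [4,6], 5 [6,8], 6 [9,9], 3 [10,10], 5 [11,11]; all 7 values appear in both, in order. Since dp[11][12] = 7, nothing longer is possible.

7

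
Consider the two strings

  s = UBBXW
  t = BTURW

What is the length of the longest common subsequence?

Taking U [1,3]; then W [5,5] gives a common subsequence of length 2. The LCS DP gives dp[5][5] = 2, so this is optimal.

2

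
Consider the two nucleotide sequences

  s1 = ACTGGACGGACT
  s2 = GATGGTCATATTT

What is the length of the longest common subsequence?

7

One common subsequence of length 7: A at s1[1]=s2[2] → T at s1[3]=s2[3] → G at s1[4]=s2[4] → G at s1[5]=s2[5] → A at s1[6]=s2[8] → A at s1[10]=s2[10] → T at s1[12]=s2[13], and the DP table's final entry dp[12][13] is also 7, so no common subsequence is longer.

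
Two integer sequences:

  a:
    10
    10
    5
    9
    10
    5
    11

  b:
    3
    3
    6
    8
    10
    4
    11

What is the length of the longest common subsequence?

2

Let dp[i][j] be the LCS length of the first i values of a and the first j values of b. dp[i][j] = dp[i-1][j-1]+1 when the i-th and j-th values match, else max(dp[i-1][j], dp[i][j-1]).
    ·  3  3  6  8 10  4 11
 ·  0  0  0  0  0  0  0  0
10  0  0  0  0  0  1  1  1
10  0  0  0  0  0  1  1  1
 5  0  0  0  0  0  1  1  1
 9  0  0  0  0  0  1  1  1
10  0  0  0  0  0  1  1  1
 5  0  0  0  0  0  1  1  1
11  0  0  0  0  0  1  1  2
dp[7][7] = 2. One LCS (by backtracking along matches): 10, 11.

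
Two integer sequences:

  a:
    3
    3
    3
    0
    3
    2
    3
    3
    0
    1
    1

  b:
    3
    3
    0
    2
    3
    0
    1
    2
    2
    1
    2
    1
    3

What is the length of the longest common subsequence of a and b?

Match 3 (a #2, b #1); then 3 (a #3, b #2); then 0 (a #4, b #3); then 2 (a #6, b #4); then 3 (a #8, b #5); then 0 (a #9, b #6); then 1 (a #10, b #10); then 1 (a #11, b #12) — 8 values in the same relative order in both, and the DP table's final entry dp[11][13] is also 8, so no common subsequence is longer.

8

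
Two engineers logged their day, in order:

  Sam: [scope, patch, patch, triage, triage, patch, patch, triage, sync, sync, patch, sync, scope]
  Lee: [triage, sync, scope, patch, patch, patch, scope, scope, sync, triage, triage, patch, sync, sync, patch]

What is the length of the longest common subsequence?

Match scope [1,3]; then patch [2,5]; then patch [3,6]; then triage [4,10]; then triage [5,11]; then patch [7,12]; then sync [9,13]; then sync [10,14]; then patch [11,15] — 9 tasks in the same relative order in both. The LCS DP gives dp[13][15] = 9, so this is optimal.

9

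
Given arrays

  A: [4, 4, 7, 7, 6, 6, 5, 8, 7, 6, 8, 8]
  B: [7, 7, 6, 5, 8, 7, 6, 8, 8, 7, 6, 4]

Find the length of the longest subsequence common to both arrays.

9

Let dp[i][j] be the LCS length of the first i values of A and the first j values of B. dp[i][j] = dp[i-1][j-1]+1 when the i-th and j-th values match, else max(dp[i-1][j], dp[i][j-1]).
    ·  7  7  6  5  8  7  6  8  8  7  6  4
 ·  0  0  0  0  0  0  0  0  0  0  0  0  0
 4  0  0  0  0  0  0  0  0  0  0  0  0  1
 4  0  0  0  0  0  0  0  0  0  0  0  0  1
 7  0  1  1  1  1  1  1  1  1  1  1  1  1
 7  0  1  2  2  2  2  2  2  2  2  2  2  2
 6  0  1  2  3  3  3  3  3  3  3  3  3  3
 6  0  1  2  3  3  3  3  4  4  4  4  4  4
 5  0  1  2  3  4  4  4  4  4  4  4  4  4
 8  0  1  2  3  4  5  5  5  5  5  5  5  5
 7  0  1  2  3  4  5  6  6  6  6  6  6  6
 6  0  1  2  3  4  5  6  7  7  7  7  7  7
 8  0  1  2  3  4  5  6  7  8  8  8  8  8
 8  0  1  2  3  4  5  6  7  8  9  9  9  9
dp[12][12] = 9. One LCS (by backtracking along matches): 7, 7, 6, 5, 8, 7, 6, 8, 8.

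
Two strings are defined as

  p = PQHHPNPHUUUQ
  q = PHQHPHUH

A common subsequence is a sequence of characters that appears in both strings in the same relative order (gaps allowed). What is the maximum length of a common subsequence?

One common subsequence of length 6: P (p #1, q #1); then Q (p #2, q #3); then H (p #4, q #4); then P (p #7, q #5); then H (p #8, q #6); then U (p #9, q #7). The LCS DP gives dp[12][8] = 6, so this is optimal.

6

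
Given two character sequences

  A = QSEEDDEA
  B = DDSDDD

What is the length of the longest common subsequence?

3

Let dp[i][j] be the LCS length of the first i characters of A and the first j characters of B. dp[i][j] = dp[i-1][j-1]+1 when the i-th and j-th characters match, else max(dp[i-1][j], dp[i][j-1]).
    ·  D  D  S  D  D  D
 ·  0  0  0  0  0  0  0
 Q  0  0  0  0  0  0  0
 S  0  0  0  1  1  1  1
 E  0  0  0  1  1  1  1
 E  0  0  0  1  1  1  1
 D  0  1  1  1  2  2  2
 D  0  1  2  2  2  3  3
 E  0  1  2  2  2  3  3
 A  0  1  2  2  2  3  3
dp[8][6] = 3. One LCS (by backtracking along matches): SDD.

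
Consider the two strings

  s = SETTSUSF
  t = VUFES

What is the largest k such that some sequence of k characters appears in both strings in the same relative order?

Taking E [2,4], then S [7,5] gives a common subsequence of length 2. dp[8][5] = 2 confirms this is the maximum.

2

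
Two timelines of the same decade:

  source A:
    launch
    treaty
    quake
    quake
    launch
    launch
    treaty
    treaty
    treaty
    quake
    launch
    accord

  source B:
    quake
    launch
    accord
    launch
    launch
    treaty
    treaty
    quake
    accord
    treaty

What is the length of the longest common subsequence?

7

Match launch [1,2]; then launch [5,4]; then launch [6,5]; then treaty [8,6]; then treaty [9,7]; then quake [10,8]; then accord [12,9] — 7 events in the same relative order in both, and the DP table's final entry dp[12][10] is also 7, so no common subsequence is longer.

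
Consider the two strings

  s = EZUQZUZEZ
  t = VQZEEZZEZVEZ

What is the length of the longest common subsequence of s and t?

6

Let dp[i][j] be the LCS length of the first i characters of s and the first j characters of t. dp[i][j] = dp[i-1][j-1]+1 when the i-th and j-th characters match, else max(dp[i-1][j], dp[i][j-1]).
    ·  V  Q  Z  E  E  Z  Z  E  Z  V  E  Z
 ·  0  0  0  0  0  0  0  0  0  0  0  0  0
 E  0  0  0  0  1  1  1  1  1  1  1  1  1
 Z  0  0  0  1  1  1  2  2  2  2  2  2  2
 U  0  0  0  1  1  1  2  2  2  2  2  2  2
 Q  0  0  1  1  1  1  2  2  2  2  2  2  2
 Z  0  0  1  2  2  2  2  3  3  3  3  3  3
 U  0  0  1  2  2  2  2  3  3  3  3  3  3
 Z  0  0  1  2  2  2  3  3  3  4  4  4  4
 E  0  0  1  2  3  3  3  3  4  4  4  5  5
 Z  0  0  1  2  3  3  4  4  4  5  5  5  6
dp[9][12] = 6. One LCS (by backtracking along matches): EZZZEZ.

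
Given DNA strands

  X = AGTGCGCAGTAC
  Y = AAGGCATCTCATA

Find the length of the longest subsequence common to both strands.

8

Match A at X[1]=Y[2]; then G at X[2]=Y[4]; then T at X[3]=Y[7]; then C at X[5]=Y[8]; then C at X[7]=Y[10]; then A at X[8]=Y[11]; then T at X[10]=Y[12]; then A at X[11]=Y[13] — 8 bases in the same relative order in both. The LCS DP gives dp[12][13] = 8, so this is optimal.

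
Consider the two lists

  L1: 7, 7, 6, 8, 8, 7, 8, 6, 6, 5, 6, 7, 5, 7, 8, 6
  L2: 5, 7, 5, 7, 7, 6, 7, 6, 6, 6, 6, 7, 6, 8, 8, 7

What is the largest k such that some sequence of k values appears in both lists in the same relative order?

9

Match 7 [1,4], 7 [2,5], 6 [3,6], 7 [6,7], 6 [8,9], 6 [9,10], 6 [11,11], 7 [12,12], 7 [14,16] — 9 values in the same relative order in both, and the DP table's final entry dp[16][16] is also 9, so no common subsequence is longer.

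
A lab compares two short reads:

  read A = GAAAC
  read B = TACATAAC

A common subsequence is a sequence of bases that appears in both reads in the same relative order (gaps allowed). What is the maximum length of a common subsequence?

Let dp[i][j] be the LCS length of the first i bases of read A and the first j bases of read B. dp[i][j] = dp[i-1][j-1]+1 when the i-th and j-th bases match, else max(dp[i-1][j], dp[i][j-1]).
    ·  T  A  C  A  T  A  A  C
 ·  0  0  0  0  0  0  0  0  0
 G  0  0  0  0  0  0  0  0  0
 A  0  0  1  1  1  1  1  1  1
 A  0  0  1  1  2  2  2  2  2
 A  0  0  1  1  2  2  3  3  3
 C  0  0  1  2  2  2  3  3  4
dp[5][8] = 4. One LCS (by backtracking along matches): AAAC.

4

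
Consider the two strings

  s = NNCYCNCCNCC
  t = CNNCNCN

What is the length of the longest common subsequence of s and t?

Taking N [1,2], N [2,3], C [5,4], N [6,5], C [8,6], N [9,7] gives a common subsequence of length 6, and the DP table's final entry dp[11][7] is also 6, so no common subsequence is longer.

6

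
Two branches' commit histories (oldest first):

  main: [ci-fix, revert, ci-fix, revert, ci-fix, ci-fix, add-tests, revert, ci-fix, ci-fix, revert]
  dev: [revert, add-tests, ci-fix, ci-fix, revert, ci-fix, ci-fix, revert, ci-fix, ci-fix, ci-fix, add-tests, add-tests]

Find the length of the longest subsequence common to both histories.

Pick ci-fix [1,3], then ci-fix [3,4], then revert [4,5], then ci-fix [5,6], then ci-fix [6,7], then revert [8,8], then ci-fix [9,10], then ci-fix [10,11]; all 8 commits appear in both, in order. The LCS DP gives dp[11][13] = 8, so this is optimal.

8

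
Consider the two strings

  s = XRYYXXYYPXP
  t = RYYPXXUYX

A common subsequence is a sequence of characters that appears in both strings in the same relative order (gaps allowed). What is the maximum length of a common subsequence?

7

Let dp[i][j] be the LCS length of the first i characters of s and the first j characters of t. dp[i][j] = dp[i-1][j-1]+1 when the i-th and j-th characters match, else max(dp[i-1][j], dp[i][j-1]).
    ·  R  Y  Y  P  X  X  U  Y  X
 ·  0  0  0  0  0  0  0  0  0  0
 X  0  0  0  0  0  1  1  1  1  1
 R  0  1  1  1  1  1  1  1  1  1
 Y  0  1  2  2  2  2  2  2  2  2
 Y  0  1  2  3  3  3  3  3  3  3
 X  0  1  2  3  3  4  4  4  4  4
 X  0  1  2  3  3  4  5  5  5  5
 Y  0  1  2  3  3  4  5  5  6  6
 Y  0  1  2  3  3  4  5  5  6  6
 P  0  1  2  3  4  4  5  5  6  6
 X  0  1  2  3  4  5  5  5  6  7
 P  0  1  2  3  4  5  5  5  6  7
dp[11][9] = 7. One LCS (by backtracking along matches): RYYXXYX.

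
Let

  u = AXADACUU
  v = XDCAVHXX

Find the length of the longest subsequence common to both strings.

Let dp[i][j] be the LCS length of the first i characters of u and the first j characters of v. dp[i][j] = dp[i-1][j-1]+1 when the i-th and j-th characters match, else max(dp[i-1][j], dp[i][j-1]).
    ·  X  D  C  A  V  H  X  X
 ·  0  0  0  0  0  0  0  0  0
 A  0  0  0  0  1  1  1  1  1
 X  0  1  1  1  1  1  1  2  2
 A  0  1  1  1  2  2  2  2  2
 D  0  1  2  2  2  2  2  2  2
 A  0  1  2  2  3  3  3  3  3
 C  0  1  2  3  3  3  3  3  3
 U  0  1  2  3  3  3  3  3  3
 U  0  1  2  3  3  3  3  3  3
dp[8][8] = 3. One LCS (by backtracking along matches): XDA.

3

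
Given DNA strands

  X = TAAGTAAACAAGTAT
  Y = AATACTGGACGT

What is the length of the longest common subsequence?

8

One common subsequence of length 8: A at X[2]=Y[1], then A at X[3]=Y[2], then T at X[5]=Y[3], then A at X[6]=Y[4], then A at X[8]=Y[9], then C at X[9]=Y[10], then G at X[12]=Y[11], then T at X[15]=Y[12], and the DP table's final entry dp[15][12] is also 8, so no common subsequence is longer.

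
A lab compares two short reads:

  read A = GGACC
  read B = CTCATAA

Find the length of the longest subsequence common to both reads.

Match C (read A #4, read B #1) → C (read A #5, read B #3) — 2 bases in the same relative order in both. Since dp[5][7] = 2, nothing longer is possible.

2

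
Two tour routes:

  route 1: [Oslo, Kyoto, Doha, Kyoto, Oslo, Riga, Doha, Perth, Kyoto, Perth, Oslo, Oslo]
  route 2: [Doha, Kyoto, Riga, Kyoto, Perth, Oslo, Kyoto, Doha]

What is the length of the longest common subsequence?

One common subsequence of length 6: Doha [3,1] → Kyoto [4,2] → Riga [6,3] → Kyoto [9,4] → Perth [10,5] → Oslo [11,6], and the DP table's final entry dp[12][8] is also 6, so no common subsequence is longer.

6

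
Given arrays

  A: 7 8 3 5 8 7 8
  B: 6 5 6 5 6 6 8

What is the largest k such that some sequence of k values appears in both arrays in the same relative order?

Let dp[i][j] be the LCS length of the first i values of A and the first j values of B. dp[i][j] = dp[i-1][j-1]+1 when the i-th and j-th values match, else max(dp[i-1][j], dp[i][j-1]).
    ·  6  5  6  5  6  6  8
 ·  0  0  0  0  0  0  0  0
 7  0  0  0  0  0  0  0  0
 8  0  0  0  0  0  0  0  1
 3  0  0  0  0  0  0  0  1
 5  0  0  1  1  1  1  1  1
 8  0  0  1  1  1  1  1  2
 7  0  0  1  1  1  1  1  2
 8  0  0  1  1  1  1  1  2
dp[7][7] = 2. One LCS (by backtracking along matches): 5, 8.

2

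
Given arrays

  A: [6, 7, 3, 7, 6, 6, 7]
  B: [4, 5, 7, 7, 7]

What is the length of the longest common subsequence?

3

Taking 7 at A[2]=B[3]; then 7 at A[4]=B[4]; then 7 at A[7]=B[5] gives a common subsequence of length 3. The LCS DP gives dp[7][5] = 3, so this is optimal.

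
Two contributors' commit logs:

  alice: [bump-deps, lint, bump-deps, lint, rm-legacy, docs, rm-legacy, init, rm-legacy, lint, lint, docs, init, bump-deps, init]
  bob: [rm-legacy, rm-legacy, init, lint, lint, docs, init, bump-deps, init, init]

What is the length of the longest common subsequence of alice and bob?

Taking rm-legacy [5,1], rm-legacy [7,2], init [8,3], lint [10,4], lint [11,5], docs [12,6], init [13,7], bump-deps [14,8], init [15,10] gives a common subsequence of length 9, and the DP table's final entry dp[15][10] is also 9, so no common subsequence is longer.

9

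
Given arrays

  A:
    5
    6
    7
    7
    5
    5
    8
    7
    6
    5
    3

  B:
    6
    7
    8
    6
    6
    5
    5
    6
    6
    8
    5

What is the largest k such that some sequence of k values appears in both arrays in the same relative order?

6

Let dp[i][j] be the LCS length of the first i values of A and the first j values of B. dp[i][j] = dp[i-1][j-1]+1 when the i-th and j-th values match, else max(dp[i-1][j], dp[i][j-1]).
    ·  6  7  8  6  6  5  5  6  6  8  5
 ·  0  0  0  0  0  0  0  0  0  0  0  0
 5  0  0  0  0  0  0  1  1  1  1  1  1
 6  0  1  1  1  1  1  1  1  2  2  2  2
 7  0  1  2  2  2  2  2  2  2  2  2  2
 7  0  1  2  2  2  2  2  2  2  2  2  2
 5  0  1  2  2  2  2  3  3  3  3  3  3
 5  0  1  2  2  2  2  3  4  4  4  4  4
 8  0  1  2  3  3  3  3  4  4  4  5  5
 7  0  1  2  3  3  3  3  4  4  4  5  5
 6  0  1  2  3  4  4  4  4  5  5  5  5
 5  0  1  2  3  4  4  5  5  5  5  5  6
 3  0  1  2  3  4  4  5  5  5  5  5  6
dp[11][11] = 6. One LCS (by backtracking along matches): 6, 7, 5, 5, 8, 5.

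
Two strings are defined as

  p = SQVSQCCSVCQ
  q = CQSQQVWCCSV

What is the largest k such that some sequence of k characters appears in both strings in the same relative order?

7

Pick S (p #1, q #3), Q (p #2, q #5), V (p #3, q #6), C (p #6, q #8), C (p #7, q #9), S (p #8, q #10), V (p #9, q #11); all 7 characters appear in both, in order. Since dp[11][11] = 7, nothing longer is possible.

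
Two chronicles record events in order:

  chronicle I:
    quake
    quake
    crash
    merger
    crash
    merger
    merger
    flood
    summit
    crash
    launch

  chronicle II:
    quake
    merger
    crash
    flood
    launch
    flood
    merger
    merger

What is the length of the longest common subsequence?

5

Match quake (chronicle I #2, chronicle II #1) → merger (chronicle I #4, chronicle II #2) → crash (chronicle I #5, chronicle II #3) → merger (chronicle I #6, chronicle II #7) → merger (chronicle I #7, chronicle II #8) — 5 events in the same relative order in both. The LCS DP gives dp[11][8] = 5, so this is optimal.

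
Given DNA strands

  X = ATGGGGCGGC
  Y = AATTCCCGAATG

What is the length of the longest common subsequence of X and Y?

Let dp[i][j] be the LCS length of the first i bases of X and the first j bases of Y. dp[i][j] = dp[i-1][j-1]+1 when the i-th and j-th bases match, else max(dp[i-1][j], dp[i][j-1]).
    ·  A  A  T  T  C  C  C  G  A  A  T  G
 ·  0  0  0  0  0  0  0  0  0  0  0  0  0
 A  0  1  1  1  1  1  1  1  1  1  1  1  1
 T  0  1  1  2  2  2  2  2  2  2  2  2  2
 G  0  1  1  2  2  2  2  2  3  3  3  3  3
 G  0  1  1  2  2  2  2  2  3  3  3  3  4
 G  0  1  1  2  2  2  2  2  3  3  3  3  4
 G  0  1  1  2  2  2  2  2  3  3  3  3  4
 C  0  1  1  2  2  3  3  3  3  3  3  3  4
 G  0  1  1  2  2  3  3  3  4  4  4  4  4
 G  0  1  1  2  2  3  3  3  4  4  4  4  5
 C  0  1  1  2  2  3  4  4  4  4  4  4  5
dp[10][12] = 5. One LCS (by backtracking along matches): ATCGG.

5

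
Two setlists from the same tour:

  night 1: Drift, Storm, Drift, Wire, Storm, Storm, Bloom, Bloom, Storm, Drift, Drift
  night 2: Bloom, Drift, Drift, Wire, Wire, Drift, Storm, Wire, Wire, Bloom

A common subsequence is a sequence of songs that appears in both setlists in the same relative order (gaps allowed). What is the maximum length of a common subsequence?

5

Match Drift at night 1[1]=night 2[2]; then Drift at night 1[3]=night 2[3]; then Wire at night 1[4]=night 2[5]; then Storm at night 1[5]=night 2[7]; then Bloom at night 1[8]=night 2[10] — 5 songs in the same relative order in both. dp[11][10] = 5 confirms this is the maximum.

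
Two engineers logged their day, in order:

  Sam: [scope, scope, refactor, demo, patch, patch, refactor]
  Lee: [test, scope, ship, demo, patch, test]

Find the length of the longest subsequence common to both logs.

3

Pick scope (Sam #1, Lee #2) → demo (Sam #4, Lee #4) → patch (Sam #5, Lee #5); all 3 tasks appear in both, in order. The LCS DP gives dp[7][6] = 3, so this is optimal.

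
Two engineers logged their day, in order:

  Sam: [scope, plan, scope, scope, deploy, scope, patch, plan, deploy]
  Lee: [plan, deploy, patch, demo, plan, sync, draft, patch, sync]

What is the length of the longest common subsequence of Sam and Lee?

4

Taking plan at Sam[2]=Lee[1] → deploy at Sam[5]=Lee[2] → patch at Sam[7]=Lee[3] → plan at Sam[8]=Lee[5] gives a common subsequence of length 4. dp[9][9] = 4 confirms this is the maximum.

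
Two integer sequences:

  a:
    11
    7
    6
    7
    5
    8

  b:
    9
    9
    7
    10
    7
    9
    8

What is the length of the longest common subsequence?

Let dp[i][j] be the LCS length of the first i values of a and the first j values of b. dp[i][j] = dp[i-1][j-1]+1 when the i-th and j-th values match, else max(dp[i-1][j], dp[i][j-1]).
    ·  9  9  7 10  7  9  8
 ·  0  0  0  0  0  0  0  0
11  0  0  0  0  0  0  0  0
 7  0  0  0  1  1  1  1  1
 6  0  0  0  1  1  1  1  1
 7  0  0  0  1  1  2  2  2
 5  0  0  0  1  1  2  2  2
 8  0  0  0  1  1  2  2  3
dp[6][7] = 3. One LCS (by backtracking along matches): 7, 7, 8.

3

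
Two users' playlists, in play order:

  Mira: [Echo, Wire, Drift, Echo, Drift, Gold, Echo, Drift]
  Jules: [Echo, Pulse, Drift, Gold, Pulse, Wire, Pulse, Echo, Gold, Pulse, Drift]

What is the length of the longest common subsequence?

One common subsequence of length 5: Echo at Mira[1]=Jules[1] → Wire at Mira[2]=Jules[6] → Echo at Mira[4]=Jules[8] → Gold at Mira[6]=Jules[9] → Drift at Mira[8]=Jules[11], and the DP table's final entry dp[8][11] is also 5, so no common subsequence is longer.

5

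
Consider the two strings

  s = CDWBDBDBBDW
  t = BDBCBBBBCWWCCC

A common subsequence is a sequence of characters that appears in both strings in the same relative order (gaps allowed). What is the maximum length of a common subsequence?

Pick C at s[1]=t[4], B at s[4]=t[5], B at s[6]=t[6], B at s[8]=t[7], B at s[9]=t[8], W at s[11]=t[11]; all 6 characters appear in both, in order. The LCS DP gives dp[11][14] = 6, so this is optimal.

6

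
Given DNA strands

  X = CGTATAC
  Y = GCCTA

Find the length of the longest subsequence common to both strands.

3

Let dp[i][j] be the LCS length of the first i bases of X and the first j bases of Y. dp[i][j] = dp[i-1][j-1]+1 when the i-th and j-th bases match, else max(dp[i-1][j], dp[i][j-1]).
    ·  G  C  C  T  A
 ·  0  0  0  0  0  0
 C  0  0  1  1  1  1
 G  0  1  1  1  1  1
 T  0  1  1  1  2  2
 A  0  1  1  1  2  3
 T  0  1  1  1  2  3
 A  0  1  1  1  2  3
 C  0  1  2  2  2  3
dp[7][5] = 3. One LCS (by backtracking along matches): CTA.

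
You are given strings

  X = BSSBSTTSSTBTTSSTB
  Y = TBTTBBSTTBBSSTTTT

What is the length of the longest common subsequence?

Taking B [1,5], B [4,6], S [5,7], T [6,8], T [7,9], S [8,12], S [9,13], T [10,14], T [12,15], T [13,16], T [16,17] gives a common subsequence of length 11. dp[17][17] = 11 confirms this is the maximum.

11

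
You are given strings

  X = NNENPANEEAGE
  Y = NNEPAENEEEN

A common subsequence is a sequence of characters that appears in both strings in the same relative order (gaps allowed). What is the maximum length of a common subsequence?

Let dp[i][j] be the LCS length of the first i characters of X and the first j characters of Y. dp[i][j] = dp[i-1][j-1]+1 when the i-th and j-th characters match, else max(dp[i-1][j], dp[i][j-1]).
    ·  N  N  E  P  A  E  N  E  E  E  N
 ·  0  0  0  0  0  0  0  0  0  0  0  0
 N  0  1  1  1  1  1  1  1  1  1  1  1
 N  0  1  2  2  2  2  2  2  2  2  2  2
 E  0  1  2  3  3  3  3  3  3  3  3  3
 N  0  1  2  3  3  3  3  4  4  4  4  4
 P  0  1  2  3  4  4  4  4  4  4  4  4
 A  0  1  2  3  4  5  5  5  5  5  5  5
 N  0  1  2  3  4  5  5  6  6  6  6  6
 E  0  1  2  3  4  5  6  6  7  7  7  7
 E  0  1  2  3  4  5  6  6  7  8  8  8
 A  0  1  2  3  4  5  6  6  7  8  8  8
 G  0  1  2  3  4  5  6  6  7  8  8  8
 E  0  1  2  3  4  5  6  6  7  8  9  9
dp[12][11] = 9. One LCS (by backtracking along matches): NNEPANEEE.

9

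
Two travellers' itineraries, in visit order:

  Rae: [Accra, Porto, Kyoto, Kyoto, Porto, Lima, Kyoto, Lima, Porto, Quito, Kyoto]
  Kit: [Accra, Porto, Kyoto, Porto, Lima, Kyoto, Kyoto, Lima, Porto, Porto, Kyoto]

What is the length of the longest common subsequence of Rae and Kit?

Taking Accra (Rae #1, Kit #1), Porto (Rae #2, Kit #2), Kyoto (Rae #4, Kit #3), Porto (Rae #5, Kit #4), Lima (Rae #6, Kit #5), Kyoto (Rae #7, Kit #7), Lima (Rae #8, Kit #8), Porto (Rae #9, Kit #10), Kyoto (Rae #11, Kit #11) gives a common subsequence of length 9. Since dp[11][11] = 9, nothing longer is possible.

9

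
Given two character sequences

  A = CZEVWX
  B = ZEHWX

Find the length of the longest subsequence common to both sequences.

One common subsequence of length 4: Z [2,1]; then E [3,2]; then W [5,4]; then X [6,5]. dp[6][5] = 4 confirms this is the maximum.

4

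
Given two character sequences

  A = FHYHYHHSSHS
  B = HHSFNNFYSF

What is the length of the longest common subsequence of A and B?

Let dp[i][j] be the LCS length of the first i characters of A and the first j characters of B. dp[i][j] = dp[i-1][j-1]+1 when the i-th and j-th characters match, else max(dp[i-1][j], dp[i][j-1]).
    ·  H  H  S  F  N  N  F  Y  S  F
 ·  0  0  0  0  0  0  0  0  0  0  0
 F  0  0  0  0  1  1  1  1  1  1  1
 H  0  1  1  1  1  1  1  1  1  1  1
 Y  0  1  1  1  1  1  1  1  2  2  2
 H  0  1  2  2  2  2  2  2  2  2  2
 Y  0  1  2  2  2  2  2  2  3  3  3
 H  0  1  2  2  2  2  2  2  3  3  3
 H  0  1  2  2  2  2  2  2  3  3  3
 S  0  1  2  3  3  3  3  3  3  4  4
 S  0  1  2  3  3  3  3  3  3  4  4
 H  0  1  2  3  3  3  3  3  3  4  4
 S  0  1  2  3  3  3  3  3  3  4  4
dp[11][10] = 4. One LCS (by backtracking along matches): HHYS.

4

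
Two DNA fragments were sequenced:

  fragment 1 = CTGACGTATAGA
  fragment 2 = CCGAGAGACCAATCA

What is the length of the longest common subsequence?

7

Taking C (fragment 1 #1, fragment 2 #2); then G (fragment 1 #3, fragment 2 #7); then A (fragment 1 #4, fragment 2 #8); then C (fragment 1 #5, fragment 2 #10); then A (fragment 1 #8, fragment 2 #12); then T (fragment 1 #9, fragment 2 #13); then A (fragment 1 #12, fragment 2 #15) gives a common subsequence of length 7. The LCS DP gives dp[12][15] = 7, so this is optimal.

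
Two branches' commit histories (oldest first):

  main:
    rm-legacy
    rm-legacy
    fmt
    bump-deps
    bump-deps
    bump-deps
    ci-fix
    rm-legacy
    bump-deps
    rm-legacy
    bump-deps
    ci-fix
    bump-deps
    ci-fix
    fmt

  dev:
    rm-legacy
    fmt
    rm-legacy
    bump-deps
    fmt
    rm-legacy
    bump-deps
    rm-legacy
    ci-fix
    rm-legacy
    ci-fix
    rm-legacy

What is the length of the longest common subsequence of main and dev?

8

Pick rm-legacy at main[1]=dev[1], then rm-legacy at main[2]=dev[3], then fmt at main[3]=dev[5], then rm-legacy at main[8]=dev[6], then bump-deps at main[9]=dev[7], then rm-legacy at main[10]=dev[8], then ci-fix at main[12]=dev[9], then ci-fix at main[14]=dev[11]; all 8 commits appear in both, in order. The LCS DP gives dp[15][12] = 8, so this is optimal.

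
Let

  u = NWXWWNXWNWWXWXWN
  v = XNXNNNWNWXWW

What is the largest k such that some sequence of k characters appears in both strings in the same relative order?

9

Taking N [1,2] → X [3,3] → N [6,6] → W [8,7] → N [9,8] → W [11,9] → X [12,10] → W [13,11] → W [15,12] gives a common subsequence of length 9. Since dp[16][12] = 9, nothing longer is possible.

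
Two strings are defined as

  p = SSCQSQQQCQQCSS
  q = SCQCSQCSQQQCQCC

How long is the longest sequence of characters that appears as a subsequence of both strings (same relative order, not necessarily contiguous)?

10

Pick S at p[1]=q[1], S at p[2]=q[5], C at p[3]=q[7], S at p[5]=q[8], Q at p[6]=q[9], Q at p[7]=q[10], Q at p[8]=q[11], C at p[9]=q[12], Q at p[10]=q[13], C at p[12]=q[15]; all 10 characters appear in both, in order. The LCS DP gives dp[14][15] = 10, so this is optimal.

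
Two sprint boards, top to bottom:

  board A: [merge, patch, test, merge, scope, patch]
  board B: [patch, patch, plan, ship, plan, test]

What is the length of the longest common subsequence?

Taking patch at board A[2]=board B[2], then test at board A[3]=board B[6] gives a common subsequence of length 2. The LCS DP gives dp[6][6] = 2, so this is optimal.

2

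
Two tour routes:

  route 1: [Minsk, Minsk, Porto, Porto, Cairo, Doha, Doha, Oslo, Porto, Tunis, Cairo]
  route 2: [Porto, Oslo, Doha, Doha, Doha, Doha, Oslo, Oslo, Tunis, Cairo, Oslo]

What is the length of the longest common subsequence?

6

Taking Porto (route 1 #3, route 2 #1), then Doha (route 1 #6, route 2 #5), then Doha (route 1 #7, route 2 #6), then Oslo (route 1 #8, route 2 #8), then Tunis (route 1 #10, route 2 #9), then Cairo (route 1 #11, route 2 #10) gives a common subsequence of length 6, and the DP table's final entry dp[11][11] is also 6, so no common subsequence is longer.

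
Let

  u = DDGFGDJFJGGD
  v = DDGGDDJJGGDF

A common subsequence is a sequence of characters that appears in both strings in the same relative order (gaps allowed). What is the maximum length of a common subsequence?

Let dp[i][j] be the LCS length of the first i characters of u and the first j characters of v. dp[i][j] = dp[i-1][j-1]+1 when the i-th and j-th characters match, else max(dp[i-1][j], dp[i][j-1]).
    ·  D  D  G  G  D  D  J  J  G  G  D  F
 ·  0  0  0  0  0  0  0  0  0  0  0  0  0
 D  0  1  1  1  1  1  1  1  1  1  1  1  1
 D  0  1  2  2  2  2  2  2  2  2  2  2  2
 G  0  1  2  3  3  3  3  3  3  3  3  3  3
 F  0  1  2  3  3  3  3  3  3  3  3  3  4
 G  0  1  2  3  4  4  4  4  4  4  4  4  4
 D  0  1  2  3  4  5  5  5  5  5  5  5  5
 J  0  1  2  3  4  5  5  6  6  6  6  6  6
 F  0  1  2  3  4  5  5  6  6  6  6  6  7
 J  0  1  2  3  4  5  5  6  7  7  7  7  7
 G  0  1  2  3  4  5  5  6  7  8  8  8  8
 G  0  1  2  3  4  5  5  6  7  8  9  9  9
 D  0  1  2  3  4  5  6  6  7  8  9 10 10
dp[12][12] = 10. One LCS (by backtracking along matches): DDGGDJJGGD.

10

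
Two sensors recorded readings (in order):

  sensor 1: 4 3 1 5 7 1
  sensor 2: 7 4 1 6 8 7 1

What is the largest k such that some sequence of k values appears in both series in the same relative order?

Let dp[i][j] be the LCS length of the first i values of sensor 1 and the first j values of sensor 2. dp[i][j] = dp[i-1][j-1]+1 when the i-th and j-th values match, else max(dp[i-1][j], dp[i][j-1]).
    ·  7  4  1  6  8  7  1
 ·  0  0  0  0  0  0  0  0
 4  0  0  1  1  1  1  1  1
 3  0  0  1  1  1  1  1  1
 1  0  0  1  2  2  2  2  2
 5  0  0  1  2  2  2  2  2
 7  0  1  1  2  2  2  3  3
 1  0  1  1  2  2  2  3  4
dp[6][7] = 4. One LCS (by backtracking along matches): 4, 1, 7, 1.

4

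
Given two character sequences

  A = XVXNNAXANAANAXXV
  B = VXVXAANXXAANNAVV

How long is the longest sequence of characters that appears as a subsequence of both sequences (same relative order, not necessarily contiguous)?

Pick X [1,2] → V [2,3] → X [3,4] → A [6,5] → A [8,6] → N [9,7] → A [10,10] → A [11,11] → N [12,13] → A [13,14] → V [16,16]; all 11 characters appear in both, in order. The LCS DP gives dp[16][16] = 11, so this is optimal.

11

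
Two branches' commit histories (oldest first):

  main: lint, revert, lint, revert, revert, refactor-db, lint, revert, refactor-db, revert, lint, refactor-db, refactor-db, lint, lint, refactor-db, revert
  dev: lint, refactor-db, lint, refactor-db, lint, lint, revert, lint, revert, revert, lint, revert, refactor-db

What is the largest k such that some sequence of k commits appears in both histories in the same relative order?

Match lint [1,6], then revert [2,7], then lint [3,8], then revert [4,9], then revert [5,10], then lint [7,11], then revert [10,12], then refactor-db [16,13] — 8 commits in the same relative order in both. Since dp[17][13] = 8, nothing longer is possible.

8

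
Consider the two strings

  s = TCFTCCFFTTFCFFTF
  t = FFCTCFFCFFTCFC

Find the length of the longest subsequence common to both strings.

10

Pick C [2,3]; then T [4,4]; then C [6,5]; then F [8,6]; then F [11,7]; then C [12,8]; then F [13,9]; then F [14,10]; then T [15,11]; then F [16,13]; all 10 characters appear in both, in order. The LCS DP gives dp[16][14] = 10, so this is optimal.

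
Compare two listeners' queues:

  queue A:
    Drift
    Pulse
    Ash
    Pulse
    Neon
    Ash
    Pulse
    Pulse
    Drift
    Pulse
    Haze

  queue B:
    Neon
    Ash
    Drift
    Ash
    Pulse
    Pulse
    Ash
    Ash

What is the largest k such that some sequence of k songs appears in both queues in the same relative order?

Pick Drift [1,3]; then Pulse [2,6]; then Ash [3,7]; then Ash [6,8]; all 4 songs appear in both, in order, and the DP table's final entry dp[11][8] is also 4, so no common subsequence is longer.

4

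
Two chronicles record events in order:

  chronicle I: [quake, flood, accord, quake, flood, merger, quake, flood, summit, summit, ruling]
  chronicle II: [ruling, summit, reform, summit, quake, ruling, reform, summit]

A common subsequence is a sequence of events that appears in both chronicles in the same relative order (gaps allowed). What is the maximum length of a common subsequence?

3

One common subsequence of length 3: summit at chronicle I[9]=chronicle II[2], then summit at chronicle I[10]=chronicle II[4], then ruling at chronicle I[11]=chronicle II[6]. dp[11][8] = 3 confirms this is the maximum.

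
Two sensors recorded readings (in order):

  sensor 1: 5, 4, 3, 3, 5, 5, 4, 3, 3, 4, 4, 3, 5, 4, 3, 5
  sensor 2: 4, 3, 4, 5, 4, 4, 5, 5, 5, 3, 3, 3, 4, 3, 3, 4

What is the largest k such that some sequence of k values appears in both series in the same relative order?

9

Match 5 at sensor 1[1]=sensor 2[4] → 4 at sensor 1[2]=sensor 2[6] → 5 at sensor 1[5]=sensor 2[8] → 5 at sensor 1[6]=sensor 2[9] → 3 at sensor 1[8]=sensor 2[11] → 3 at sensor 1[9]=sensor 2[12] → 4 at sensor 1[10]=sensor 2[13] → 3 at sensor 1[12]=sensor 2[15] → 4 at sensor 1[14]=sensor 2[16] — 9 values in the same relative order in both. dp[16][16] = 9 confirms this is the maximum.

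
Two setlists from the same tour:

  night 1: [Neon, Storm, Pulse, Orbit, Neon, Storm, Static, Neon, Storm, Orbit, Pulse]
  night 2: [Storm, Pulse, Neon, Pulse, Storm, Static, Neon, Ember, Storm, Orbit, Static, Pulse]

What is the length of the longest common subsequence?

9

Taking Storm at night 1[2]=night 2[1], then Pulse at night 1[3]=night 2[2], then Neon at night 1[5]=night 2[3], then Storm at night 1[6]=night 2[5], then Static at night 1[7]=night 2[6], then Neon at night 1[8]=night 2[7], then Storm at night 1[9]=night 2[9], then Orbit at night 1[10]=night 2[10], then Pulse at night 1[11]=night 2[12] gives a common subsequence of length 9, and the DP table's final entry dp[11][12] is also 9, so no common subsequence is longer.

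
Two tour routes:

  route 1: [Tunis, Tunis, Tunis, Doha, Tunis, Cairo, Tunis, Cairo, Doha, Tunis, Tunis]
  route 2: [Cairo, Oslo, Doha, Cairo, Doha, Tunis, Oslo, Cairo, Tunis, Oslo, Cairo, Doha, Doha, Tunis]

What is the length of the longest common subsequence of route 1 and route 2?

7

Pick Doha [4,5]; then Tunis [5,6]; then Cairo [6,8]; then Tunis [7,9]; then Cairo [8,11]; then Doha [9,13]; then Tunis [11,14]; all 7 stops appear in both, in order. dp[11][14] = 7 confirms this is the maximum.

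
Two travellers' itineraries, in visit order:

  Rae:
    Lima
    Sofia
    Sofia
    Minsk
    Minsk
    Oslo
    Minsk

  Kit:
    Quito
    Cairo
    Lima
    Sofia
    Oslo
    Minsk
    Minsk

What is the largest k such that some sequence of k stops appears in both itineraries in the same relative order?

4

Taking Lima at Rae[1]=Kit[3]; then Sofia at Rae[2]=Kit[4]; then Minsk at Rae[5]=Kit[6]; then Minsk at Rae[7]=Kit[7] gives a common subsequence of length 4, and the DP table's final entry dp[7][7] is also 4, so no common subsequence is longer.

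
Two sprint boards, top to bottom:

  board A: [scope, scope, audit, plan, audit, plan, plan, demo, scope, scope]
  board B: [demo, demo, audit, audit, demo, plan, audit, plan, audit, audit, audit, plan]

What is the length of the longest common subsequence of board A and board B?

5

Match audit at board A[3]=board B[4] → plan at board A[4]=board B[6] → audit at board A[5]=board B[7] → plan at board A[6]=board B[8] → plan at board A[7]=board B[12] — 5 tasks in the same relative order in both. The LCS DP gives dp[10][12] = 5, so this is optimal.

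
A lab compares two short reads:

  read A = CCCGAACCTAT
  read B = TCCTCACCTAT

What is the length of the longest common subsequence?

Let dp[i][j] be the LCS length of the first i bases of read A and the first j bases of read B. dp[i][j] = dp[i-1][j-1]+1 when the i-th and j-th bases match, else max(dp[i-1][j], dp[i][j-1]).
    ·  T  C  C  T  C  A  C  C  T  A  T
 ·  0  0  0  0  0  0  0  0  0  0  0  0
 C  0  0  1  1  1  1  1  1  1  1  1  1
 C  0  0  1  2  2  2  2  2  2  2  2  2
 C  0  0  1  2  2  3  3  3  3  3  3  3
 G  0  0  1  2  2  3  3  3  3  3  3  3
 A  0  0  1  2  2  3  4  4  4  4  4  4
 A  0  0  1  2  2  3  4  4  4  4  5  5
 C  0  0  1  2  2  3  4  5  5  5  5  5
 C  0  0  1  2  2  3  4  5  6  6  6  6
 T  0  1  1  2  3  3  4  5  6  7  7  7
 A  0  1  1  2  3  3  4  5  6  7  8  8
 T  0  1  1  2  3  3  4  5  6  7  8  9
dp[11][11] = 9. One LCS (by backtracking along matches): CCCACCTAT.

9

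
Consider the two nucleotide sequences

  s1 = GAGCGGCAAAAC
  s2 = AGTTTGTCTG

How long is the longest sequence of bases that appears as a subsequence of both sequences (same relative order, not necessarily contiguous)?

4

Let dp[i][j] be the LCS length of the first i bases of s1 and the first j bases of s2. dp[i][j] = dp[i-1][j-1]+1 when the i-th and j-th bases match, else max(dp[i-1][j], dp[i][j-1]).
    ·  A  G  T  T  T  G  T  C  T  G
 ·  0  0  0  0  0  0  0  0  0  0  0
 G  0  0  1  1  1  1  1  1  1  1  1
 A  0  1  1  1  1  1  1  1  1  1  1
 G  0  1  2  2  2  2  2  2  2  2  2
 C  0  1  2  2  2  2  2  2  3  3  3
 G  0  1  2  2  2  2  3  3  3  3  4
 G  0  1  2  2  2  2  3  3  3  3  4
 C  0  1  2  2  2  2  3  3  4  4  4
 A  0  1  2  2  2  2  3  3  4  4  4
 A  0  1  2  2  2  2  3  3  4  4  4
 A  0  1  2  2  2  2  3  3  4  4  4
 A  0  1  2  2  2  2  3  3  4  4  4
 C  0  1  2  2  2  2  3  3  4  4  4
dp[12][10] = 4. One LCS (by backtracking along matches): GGCG.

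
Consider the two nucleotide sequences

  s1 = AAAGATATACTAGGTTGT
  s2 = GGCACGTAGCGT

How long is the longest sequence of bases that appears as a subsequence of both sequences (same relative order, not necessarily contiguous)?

Pick G [4,2] → A [9,4] → C [10,5] → T [11,7] → A [12,8] → G [13,9] → G [17,11] → T [18,12]; all 8 bases appear in both, in order, and the DP table's final entry dp[18][12] is also 8, so no common subsequence is longer.

8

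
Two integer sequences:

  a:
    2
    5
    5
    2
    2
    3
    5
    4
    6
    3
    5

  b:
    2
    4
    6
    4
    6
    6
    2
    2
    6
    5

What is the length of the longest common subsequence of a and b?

Match 2 (a #1, b #1), then 2 (a #4, b #7), then 2 (a #5, b #8), then 6 (a #9, b #9), then 5 (a #11, b #10) — 5 values in the same relative order in both. The LCS DP gives dp[11][10] = 5, so this is optimal.

5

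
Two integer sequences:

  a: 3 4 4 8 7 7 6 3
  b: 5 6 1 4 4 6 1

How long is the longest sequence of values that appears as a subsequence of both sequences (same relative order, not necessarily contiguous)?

Let dp[i][j] be the LCS length of the first i values of a and the first j values of b. dp[i][j] = dp[i-1][j-1]+1 when the i-th and j-th values match, else max(dp[i-1][j], dp[i][j-1]).
    ·  5  6  1  4  4  6  1
 ·  0  0  0  0  0  0  0  0
 3  0  0  0  0  0  0  0  0
 4  0  0  0  0  1  1  1  1
 4  0  0  0  0  1  2  2  2
 8  0  0  0  0  1  2  2  2
 7  0  0  0  0  1  2  2  2
 7  0  0  0  0  1  2  2  2
 6  0  0  1  1  1  2  3  3
 3  0  0  1  1  1  2  3  3
dp[8][7] = 3. One LCS (by backtracking along matches): 4, 4, 6.

3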